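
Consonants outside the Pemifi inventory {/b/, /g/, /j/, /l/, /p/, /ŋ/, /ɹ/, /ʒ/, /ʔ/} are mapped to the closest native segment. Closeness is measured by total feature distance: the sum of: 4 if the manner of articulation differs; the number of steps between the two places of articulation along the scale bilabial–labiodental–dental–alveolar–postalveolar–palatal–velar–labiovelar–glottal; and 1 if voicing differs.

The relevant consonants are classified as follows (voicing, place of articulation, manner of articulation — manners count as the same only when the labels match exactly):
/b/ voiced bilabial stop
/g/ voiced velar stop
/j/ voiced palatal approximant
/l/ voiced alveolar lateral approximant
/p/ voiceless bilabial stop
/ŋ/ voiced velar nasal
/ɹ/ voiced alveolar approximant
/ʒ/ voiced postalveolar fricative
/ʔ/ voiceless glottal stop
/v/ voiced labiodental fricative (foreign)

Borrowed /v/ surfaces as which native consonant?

ʒ

/ʒ/ is closest: same manner (fricative), place distance 3 (labiodental→postalveolar), same voicing; total 3. Next closest is /b/ at distance 5.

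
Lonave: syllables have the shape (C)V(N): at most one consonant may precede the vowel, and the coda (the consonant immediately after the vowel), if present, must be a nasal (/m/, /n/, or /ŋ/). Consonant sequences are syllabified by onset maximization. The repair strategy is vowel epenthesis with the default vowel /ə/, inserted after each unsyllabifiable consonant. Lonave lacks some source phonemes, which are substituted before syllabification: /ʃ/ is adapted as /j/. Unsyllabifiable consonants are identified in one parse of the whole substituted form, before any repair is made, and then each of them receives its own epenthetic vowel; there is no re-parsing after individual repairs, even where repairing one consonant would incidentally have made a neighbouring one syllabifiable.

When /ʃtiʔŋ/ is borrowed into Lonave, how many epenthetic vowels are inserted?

3

After substitution the input is /jtiʔŋ/.
The unsyllabifiable consonants are /j/, /ʔ/, /ŋ/; each receives one epenthetic vowel.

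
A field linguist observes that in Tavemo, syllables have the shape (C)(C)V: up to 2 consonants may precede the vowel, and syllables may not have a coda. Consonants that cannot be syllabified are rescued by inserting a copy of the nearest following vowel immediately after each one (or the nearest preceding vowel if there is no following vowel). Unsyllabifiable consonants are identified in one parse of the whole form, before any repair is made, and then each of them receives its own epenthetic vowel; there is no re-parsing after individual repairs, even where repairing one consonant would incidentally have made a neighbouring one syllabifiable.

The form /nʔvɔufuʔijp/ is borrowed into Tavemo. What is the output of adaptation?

Under (C)(C)V, the unsyllabifiable consonants are /n/, /j/, /p/ (no codas are permitted; onsets may contain at most 2 consonants).
Epenthesis after each stranded consonant: /n/ → /nɔ/, /j/ → /ji/, /p/ → /pi/.

nɔʔvɔufuʔijipi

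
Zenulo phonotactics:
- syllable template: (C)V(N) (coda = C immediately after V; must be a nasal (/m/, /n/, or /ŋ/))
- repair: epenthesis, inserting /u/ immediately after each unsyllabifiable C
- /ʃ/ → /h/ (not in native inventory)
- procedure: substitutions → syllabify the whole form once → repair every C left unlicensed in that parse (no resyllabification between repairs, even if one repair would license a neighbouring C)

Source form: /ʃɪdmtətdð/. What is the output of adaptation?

hɪdumutətuduðu

Substitution: /ʃ/ → /h/, giving /hɪdmtətdð/.
Syllabifying with onset maximization leaves /d/, /m/, /t/, /d/, /ð/ stranded (only a nasal (/m/, /n/, or /ŋ/) is licensed in coda position; onsets are limited to one consonant).
Inserting the epenthetic vowel yields /d/ → /du/, /m/ → /mu/, /t/ → /tu/, /d/ → /du/, /ð/ → /ðu/.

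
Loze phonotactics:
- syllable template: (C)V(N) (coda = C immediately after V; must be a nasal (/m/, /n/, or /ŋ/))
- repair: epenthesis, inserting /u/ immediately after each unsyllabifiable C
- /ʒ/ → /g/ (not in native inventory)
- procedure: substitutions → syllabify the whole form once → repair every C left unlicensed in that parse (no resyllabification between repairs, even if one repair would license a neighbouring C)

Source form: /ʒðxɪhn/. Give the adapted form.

guðuxɪhunu

Substitution: /ʒ/ → /g/, giving /gðxɪhn/.
Under (C)V(N), the unsyllabifiable consonants are /g/, /ð/, /h/, /n/ (only a nasal (/m/, /n/, or /ŋ/) is licensed in coda position; onsets are limited to one consonant).
Epenthesis after each stranded consonant: /g/ → /gu/, /ð/ → /ðu/, /h/ → /hu/, /n/ → /nu/.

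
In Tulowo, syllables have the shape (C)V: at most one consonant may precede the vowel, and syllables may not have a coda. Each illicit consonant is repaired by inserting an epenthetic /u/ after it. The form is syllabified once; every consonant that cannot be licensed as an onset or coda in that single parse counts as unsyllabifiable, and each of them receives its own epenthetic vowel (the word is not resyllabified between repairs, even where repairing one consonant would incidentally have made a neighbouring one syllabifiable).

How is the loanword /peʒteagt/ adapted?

Under (C)V, the unsyllabifiable consonants are /ʒ/, /g/, /t/ (no codas are permitted; onsets are limited to one consonant).
Each unlicensed consonant becomes the onset of a new syllable: /ʒ/ → /ʒu/, /g/ → /gu/, /t/ → /tu/.

peʒuteagutu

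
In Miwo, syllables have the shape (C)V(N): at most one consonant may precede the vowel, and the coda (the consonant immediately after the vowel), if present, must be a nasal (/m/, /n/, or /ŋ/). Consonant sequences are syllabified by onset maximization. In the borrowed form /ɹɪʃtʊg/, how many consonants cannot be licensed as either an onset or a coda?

2

The consonants /ʃ/, /g/ cannot be parsed into a legal (C)V(N) syllable (only a nasal (/m/, /n/, or /ŋ/) is licensed in coda position; onsets are limited to one consonant).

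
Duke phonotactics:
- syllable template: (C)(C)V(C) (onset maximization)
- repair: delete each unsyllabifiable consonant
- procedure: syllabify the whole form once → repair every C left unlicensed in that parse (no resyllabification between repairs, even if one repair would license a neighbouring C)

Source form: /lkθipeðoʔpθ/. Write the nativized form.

Under (C)(C)V(C), the unsyllabifiable consonants are /l/, /p/, /θ/ (at most one coda consonant is licensed; onsets may contain at most 2 consonants).
Deletion applies to /l/, /p/, /θ/.

kθipeðoʔ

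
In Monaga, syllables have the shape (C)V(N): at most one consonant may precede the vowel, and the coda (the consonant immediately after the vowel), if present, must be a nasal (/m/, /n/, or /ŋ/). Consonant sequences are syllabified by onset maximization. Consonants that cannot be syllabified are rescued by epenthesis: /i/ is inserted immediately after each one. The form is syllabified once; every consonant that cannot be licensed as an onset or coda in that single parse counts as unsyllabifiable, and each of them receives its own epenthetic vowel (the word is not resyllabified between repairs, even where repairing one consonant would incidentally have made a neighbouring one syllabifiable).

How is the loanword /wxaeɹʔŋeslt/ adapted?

The consonants /w/, /ɹ/, /ʔ/, /s/, /l/, /t/ cannot be parsed into a legal (C)V(N) syllable (only a nasal (/m/, /n/, or /ŋ/) is licensed in coda position; onsets are limited to one consonant).
Each unlicensed consonant becomes the onset of a new syllable: /w/ → /wi/, /ɹ/ → /ɹi/, /ʔ/ → /ʔi/, /s/ → /si/, /l/ → /li/, /t/ → /ti/.

wixaeɹiʔiŋesiliti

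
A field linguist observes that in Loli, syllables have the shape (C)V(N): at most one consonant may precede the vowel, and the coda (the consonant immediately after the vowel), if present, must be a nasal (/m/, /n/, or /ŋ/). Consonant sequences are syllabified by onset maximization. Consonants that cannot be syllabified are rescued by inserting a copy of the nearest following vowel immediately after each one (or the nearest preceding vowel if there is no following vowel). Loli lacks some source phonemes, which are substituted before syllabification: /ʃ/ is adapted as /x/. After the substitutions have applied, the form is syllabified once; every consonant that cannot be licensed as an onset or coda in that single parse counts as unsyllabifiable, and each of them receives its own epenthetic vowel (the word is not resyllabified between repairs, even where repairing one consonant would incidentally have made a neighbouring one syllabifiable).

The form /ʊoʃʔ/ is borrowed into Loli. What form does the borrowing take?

Substitution: /ʃ/ → /x/, giving /ʊoxʔ/.
The consonants /x/, /ʔ/ cannot be parsed into a legal (C)V(N) syllable (only a nasal (/m/, /n/, or /ŋ/) is licensed in coda position; onsets are limited to one consonant).
Each unlicensed consonant becomes the onset of a new syllable: /x/ → /xo/, /ʔ/ → /ʔo/.

ʊoxoʔo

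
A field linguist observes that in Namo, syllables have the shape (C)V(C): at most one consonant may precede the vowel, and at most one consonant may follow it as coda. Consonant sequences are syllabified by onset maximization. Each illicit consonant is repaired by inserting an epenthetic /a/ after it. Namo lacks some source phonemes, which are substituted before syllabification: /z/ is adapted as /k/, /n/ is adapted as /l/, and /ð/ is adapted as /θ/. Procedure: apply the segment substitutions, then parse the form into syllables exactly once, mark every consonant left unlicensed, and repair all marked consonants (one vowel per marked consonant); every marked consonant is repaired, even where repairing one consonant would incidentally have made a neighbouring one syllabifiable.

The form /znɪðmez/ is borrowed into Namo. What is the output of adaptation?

Substitution: /z/ → /k/, /n/ → /l/, /ð/ → /θ/, giving /klɪθmek/.
Syllabifying with onset maximization leaves /k/ stranded (at most one coda consonant is licensed; onsets are limited to one consonant).
Each unlicensed consonant becomes the onset of a new syllable: /k/ → /ka/.

kalɪθmek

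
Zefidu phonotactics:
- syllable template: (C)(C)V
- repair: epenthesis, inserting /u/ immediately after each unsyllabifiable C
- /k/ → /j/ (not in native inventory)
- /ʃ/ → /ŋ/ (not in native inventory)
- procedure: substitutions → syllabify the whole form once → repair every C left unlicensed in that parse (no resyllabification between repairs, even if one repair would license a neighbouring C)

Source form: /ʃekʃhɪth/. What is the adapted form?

ŋejuŋhɪtuhu

Substitution: /ʃ/ → /ŋ/, /k/ → /j/, giving /ŋejŋhɪth/.
Under (C)(C)V, the unsyllabifiable consonants are /j/, /t/, /h/ (no codas are permitted; onsets may contain at most 2 consonants).
Inserting the epenthetic vowel yields /j/ → /ju/, /t/ → /tu/, /h/ → /hu/.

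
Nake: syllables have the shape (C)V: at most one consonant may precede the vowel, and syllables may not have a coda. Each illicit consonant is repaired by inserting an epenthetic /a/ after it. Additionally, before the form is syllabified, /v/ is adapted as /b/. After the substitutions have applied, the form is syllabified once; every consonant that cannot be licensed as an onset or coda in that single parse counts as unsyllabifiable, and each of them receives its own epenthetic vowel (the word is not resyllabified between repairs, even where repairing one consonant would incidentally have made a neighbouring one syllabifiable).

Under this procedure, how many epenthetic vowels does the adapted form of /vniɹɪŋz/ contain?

3

After substitution the input is /bniɹɪŋz/.
The unsyllabifiable consonants are /b/, /ŋ/, /z/; each receives one epenthetic vowel.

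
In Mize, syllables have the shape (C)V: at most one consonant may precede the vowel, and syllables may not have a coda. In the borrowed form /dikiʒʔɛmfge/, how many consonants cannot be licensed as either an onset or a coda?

3

Under (C)V, the unsyllabifiable consonants are /ʒ/, /m/, /f/ (no codas are permitted; onsets are limited to one consonant).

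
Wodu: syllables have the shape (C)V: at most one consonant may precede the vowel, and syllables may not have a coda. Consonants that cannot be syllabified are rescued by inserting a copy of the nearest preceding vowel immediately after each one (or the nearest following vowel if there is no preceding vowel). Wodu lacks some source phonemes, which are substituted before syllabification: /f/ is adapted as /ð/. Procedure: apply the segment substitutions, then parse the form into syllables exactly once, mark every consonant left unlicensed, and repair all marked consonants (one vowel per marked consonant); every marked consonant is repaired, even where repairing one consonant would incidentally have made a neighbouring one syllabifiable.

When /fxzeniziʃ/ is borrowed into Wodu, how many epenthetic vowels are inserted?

After substitution the input is /ðxzeniziʃ/.
The unsyllabifiable consonants are /ð/, /x/, /ʃ/; each receives one epenthetic vowel.

3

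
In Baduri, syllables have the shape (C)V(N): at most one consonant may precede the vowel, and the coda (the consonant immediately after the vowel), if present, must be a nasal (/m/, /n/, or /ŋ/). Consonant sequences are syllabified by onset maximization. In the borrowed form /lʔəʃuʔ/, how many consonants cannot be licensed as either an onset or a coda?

2

The consonants /l/, /ʔ/ cannot be parsed into a legal (C)V(N) syllable (only a nasal (/m/, /n/, or /ŋ/) is licensed in coda position; onsets are limited to one consonant).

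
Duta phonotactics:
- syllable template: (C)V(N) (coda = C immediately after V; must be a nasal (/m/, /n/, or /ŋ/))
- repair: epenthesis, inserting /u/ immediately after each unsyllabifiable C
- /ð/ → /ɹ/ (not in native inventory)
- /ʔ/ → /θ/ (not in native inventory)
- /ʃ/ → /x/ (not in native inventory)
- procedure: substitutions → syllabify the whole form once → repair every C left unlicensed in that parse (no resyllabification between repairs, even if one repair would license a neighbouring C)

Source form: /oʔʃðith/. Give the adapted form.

oθuxuɹituhu

Substitution: /ʔ/ → /θ/, /ʃ/ → /x/, /ð/ → /ɹ/, giving /oθxɹith/.
The consonants /θ/, /x/, /t/, /h/ cannot be parsed into a legal (C)V(N) syllable (only a nasal (/m/, /n/, or /ŋ/) is licensed in coda position; onsets are limited to one consonant).
Each unlicensed consonant becomes the onset of a new syllable: /θ/ → /θu/, /x/ → /xu/, /t/ → /tu/, /h/ → /hu/.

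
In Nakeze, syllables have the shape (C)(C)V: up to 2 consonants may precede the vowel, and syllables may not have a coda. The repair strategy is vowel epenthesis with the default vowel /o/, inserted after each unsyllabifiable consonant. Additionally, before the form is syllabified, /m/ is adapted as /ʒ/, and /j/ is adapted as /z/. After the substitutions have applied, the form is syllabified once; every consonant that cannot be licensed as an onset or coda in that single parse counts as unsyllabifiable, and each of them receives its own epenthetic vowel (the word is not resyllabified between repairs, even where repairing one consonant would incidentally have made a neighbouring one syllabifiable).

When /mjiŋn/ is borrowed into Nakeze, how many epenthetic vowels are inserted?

2

After substitution the input is /ʒziŋn/.
The unsyllabifiable consonants are /ŋ/, /n/; each receives one epenthetic vowel.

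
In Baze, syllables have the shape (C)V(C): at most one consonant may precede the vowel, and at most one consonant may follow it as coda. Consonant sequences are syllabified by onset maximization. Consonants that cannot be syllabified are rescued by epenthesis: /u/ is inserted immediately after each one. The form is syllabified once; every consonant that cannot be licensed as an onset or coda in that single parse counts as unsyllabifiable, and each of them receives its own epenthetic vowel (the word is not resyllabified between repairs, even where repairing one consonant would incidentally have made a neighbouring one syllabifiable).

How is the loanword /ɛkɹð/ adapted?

ɛkɹuðu

Syllabifying with onset maximization leaves /ɹ/, /ð/ stranded (at most one coda consonant is licensed; onsets are limited to one consonant).
Inserting the epenthetic vowel yields /ɹ/ → /ɹu/, /ð/ → /ðu/.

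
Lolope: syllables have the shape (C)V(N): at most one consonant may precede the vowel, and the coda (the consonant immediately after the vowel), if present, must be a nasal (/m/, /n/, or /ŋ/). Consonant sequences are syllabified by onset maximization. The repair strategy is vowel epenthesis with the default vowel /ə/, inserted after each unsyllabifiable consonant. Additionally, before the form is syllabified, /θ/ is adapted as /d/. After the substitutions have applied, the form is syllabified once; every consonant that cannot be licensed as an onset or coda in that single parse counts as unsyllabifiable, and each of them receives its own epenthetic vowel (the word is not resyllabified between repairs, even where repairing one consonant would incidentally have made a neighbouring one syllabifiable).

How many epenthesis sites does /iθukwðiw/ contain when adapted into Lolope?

After substitution the input is /idukwðiw/.
The unsyllabifiable consonants are /k/, /w/, /w/; each receives one epenthetic vowel.

3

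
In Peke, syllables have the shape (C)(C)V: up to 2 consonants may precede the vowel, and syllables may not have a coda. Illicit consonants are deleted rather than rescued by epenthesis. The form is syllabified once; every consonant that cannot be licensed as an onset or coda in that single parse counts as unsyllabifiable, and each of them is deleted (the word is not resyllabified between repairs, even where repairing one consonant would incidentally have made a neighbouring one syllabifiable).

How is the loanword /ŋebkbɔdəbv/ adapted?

The consonants /b/, /b/, /v/ cannot be parsed into a legal (C)(C)V syllable (no codas are permitted; onsets may contain at most 2 consonants).
Each unlicensed consonant is deleted: /b/, /b/, /v/.

ŋekbɔdə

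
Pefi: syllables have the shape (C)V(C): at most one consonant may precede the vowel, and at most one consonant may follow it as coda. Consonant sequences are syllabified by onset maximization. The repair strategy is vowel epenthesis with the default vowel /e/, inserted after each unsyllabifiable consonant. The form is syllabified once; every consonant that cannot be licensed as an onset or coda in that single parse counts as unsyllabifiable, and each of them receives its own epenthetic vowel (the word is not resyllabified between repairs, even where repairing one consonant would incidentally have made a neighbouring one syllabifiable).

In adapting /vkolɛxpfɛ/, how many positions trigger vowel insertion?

The unsyllabifiable consonants are /v/, /p/; each receives one epenthetic vowel.

2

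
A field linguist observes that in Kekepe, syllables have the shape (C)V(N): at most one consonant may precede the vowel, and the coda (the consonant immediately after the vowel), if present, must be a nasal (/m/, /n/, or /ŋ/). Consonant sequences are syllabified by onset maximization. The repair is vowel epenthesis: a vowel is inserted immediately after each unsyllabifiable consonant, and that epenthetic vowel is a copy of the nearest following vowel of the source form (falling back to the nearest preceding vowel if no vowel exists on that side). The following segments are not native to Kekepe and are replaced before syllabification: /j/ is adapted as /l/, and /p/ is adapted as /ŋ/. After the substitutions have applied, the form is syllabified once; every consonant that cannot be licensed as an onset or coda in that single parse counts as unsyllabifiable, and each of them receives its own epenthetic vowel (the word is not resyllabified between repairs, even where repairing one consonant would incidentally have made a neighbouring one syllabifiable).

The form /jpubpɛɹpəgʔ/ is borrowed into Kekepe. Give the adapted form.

Substitution: /j/ → /l/, /p/ → /ŋ/, giving /lŋubŋɛɹŋəgʔ/.
Syllabifying with onset maximization leaves /l/, /b/, /ɹ/, /g/, /ʔ/ stranded (only a nasal (/m/, /n/, or /ŋ/) is licensed in coda position; onsets are limited to one consonant).
Inserting the epenthetic vowel yields /l/ → /lu/, /b/ → /bɛ/, /ɹ/ → /ɹə/, /g/ → /gə/, /ʔ/ → /ʔə/.

luŋubɛŋɛɹəŋəgəʔə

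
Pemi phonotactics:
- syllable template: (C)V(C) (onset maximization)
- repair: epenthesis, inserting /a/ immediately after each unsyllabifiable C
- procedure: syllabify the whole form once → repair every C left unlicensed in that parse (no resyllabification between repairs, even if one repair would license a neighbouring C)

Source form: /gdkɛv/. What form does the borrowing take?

gadakɛv

Syllabifying with onset maximization leaves /g/, /d/ stranded (at most one coda consonant is licensed; onsets are limited to one consonant).
Epenthesis after each stranded consonant: /g/ → /ga/, /d/ → /da/.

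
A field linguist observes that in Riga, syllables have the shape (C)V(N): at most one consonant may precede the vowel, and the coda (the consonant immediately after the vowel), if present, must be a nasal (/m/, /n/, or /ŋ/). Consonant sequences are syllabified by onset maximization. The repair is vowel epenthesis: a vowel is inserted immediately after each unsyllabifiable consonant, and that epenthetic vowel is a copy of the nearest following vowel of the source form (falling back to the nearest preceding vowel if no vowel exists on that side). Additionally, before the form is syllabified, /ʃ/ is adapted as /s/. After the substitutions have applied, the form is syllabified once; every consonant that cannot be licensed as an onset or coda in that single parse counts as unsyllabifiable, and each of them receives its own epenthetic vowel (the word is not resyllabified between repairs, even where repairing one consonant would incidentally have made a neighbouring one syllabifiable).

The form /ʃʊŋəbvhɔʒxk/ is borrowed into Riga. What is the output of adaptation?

Substitution: /ʃ/ → /s/, giving /sʊŋəbvhɔʒxk/.
The consonants /b/, /v/, /ʒ/, /x/, /k/ cannot be parsed into a legal (C)V(N) syllable (only a nasal (/m/, /n/, or /ŋ/) is licensed in coda position; onsets are limited to one consonant).
Epenthesis after each stranded consonant: /b/ → /bɔ/, /v/ → /vɔ/, /ʒ/ → /ʒɔ/, /x/ → /xɔ/, /k/ → /kɔ/.

sʊŋəbɔvɔhɔʒɔxɔkɔ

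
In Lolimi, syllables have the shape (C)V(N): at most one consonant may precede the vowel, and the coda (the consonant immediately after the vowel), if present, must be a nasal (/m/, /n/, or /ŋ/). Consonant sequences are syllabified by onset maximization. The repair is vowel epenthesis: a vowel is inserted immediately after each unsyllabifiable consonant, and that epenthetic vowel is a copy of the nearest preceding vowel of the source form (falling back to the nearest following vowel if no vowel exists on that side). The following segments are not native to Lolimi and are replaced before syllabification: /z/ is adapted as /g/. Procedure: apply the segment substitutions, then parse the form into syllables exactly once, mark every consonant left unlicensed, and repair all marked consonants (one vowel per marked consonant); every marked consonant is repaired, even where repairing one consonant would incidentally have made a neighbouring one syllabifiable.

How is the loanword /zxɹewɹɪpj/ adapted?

gexeɹeweɹɪpɪjɪ

Substitution: /z/ → /g/, giving /gxɹewɹɪpj/.
The consonants /g/, /x/, /w/, /p/, /j/ cannot be parsed into a legal (C)V(N) syllable (only a nasal (/m/, /n/, or /ŋ/) is licensed in coda position; onsets are limited to one consonant).
Each unlicensed consonant becomes the onset of a new syllable: /g/ → /ge/, /x/ → /xe/, /w/ → /we/, /p/ → /pɪ/, /j/ → /jɪ/.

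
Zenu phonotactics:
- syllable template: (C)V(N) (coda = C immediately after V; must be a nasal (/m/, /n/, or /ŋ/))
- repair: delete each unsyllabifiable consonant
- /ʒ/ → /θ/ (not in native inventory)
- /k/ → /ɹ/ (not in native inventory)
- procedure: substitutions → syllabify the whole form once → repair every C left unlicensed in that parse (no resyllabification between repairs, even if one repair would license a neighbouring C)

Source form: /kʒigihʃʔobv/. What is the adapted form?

Substitution: /k/ → /ɹ/, /ʒ/ → /θ/, giving /ɹθigihʃʔobv/.
The consonants /ɹ/, /h/, /ʃ/, /b/, /v/ cannot be parsed into a legal (C)V(N) syllable (only a nasal (/m/, /n/, or /ŋ/) is licensed in coda position; onsets are limited to one consonant).
Each unlicensed consonant is deleted: /ɹ/, /h/, /ʃ/, /b/, /v/.

θigiʔo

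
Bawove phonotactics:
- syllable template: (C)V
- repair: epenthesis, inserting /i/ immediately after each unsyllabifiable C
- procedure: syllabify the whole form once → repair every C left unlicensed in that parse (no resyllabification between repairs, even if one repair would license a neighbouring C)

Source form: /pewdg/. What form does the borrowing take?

pewidigi

The consonants /w/, /d/, /g/ cannot be parsed into a legal (C)V syllable (no codas are permitted; onsets are limited to one consonant).
Each unlicensed consonant becomes the onset of a new syllable: /w/ → /wi/, /d/ → /di/, /g/ → /gi/.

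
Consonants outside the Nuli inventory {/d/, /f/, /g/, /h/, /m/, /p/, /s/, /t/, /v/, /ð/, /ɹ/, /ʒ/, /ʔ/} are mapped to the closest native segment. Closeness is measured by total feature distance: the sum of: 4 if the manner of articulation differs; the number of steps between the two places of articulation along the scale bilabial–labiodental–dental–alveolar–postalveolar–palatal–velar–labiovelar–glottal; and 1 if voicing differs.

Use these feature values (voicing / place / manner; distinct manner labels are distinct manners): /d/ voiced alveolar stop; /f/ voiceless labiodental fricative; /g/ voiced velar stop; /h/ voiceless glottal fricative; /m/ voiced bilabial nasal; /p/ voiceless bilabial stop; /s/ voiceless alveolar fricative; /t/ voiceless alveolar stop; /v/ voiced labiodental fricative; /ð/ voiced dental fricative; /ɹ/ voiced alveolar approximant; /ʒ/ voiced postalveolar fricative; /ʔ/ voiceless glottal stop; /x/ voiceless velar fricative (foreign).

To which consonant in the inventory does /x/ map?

/h/ is closest: same manner (fricative), place distance 2 (velar→glottal), same voicing; total 2. Next closest is /s/ at distance 3.

h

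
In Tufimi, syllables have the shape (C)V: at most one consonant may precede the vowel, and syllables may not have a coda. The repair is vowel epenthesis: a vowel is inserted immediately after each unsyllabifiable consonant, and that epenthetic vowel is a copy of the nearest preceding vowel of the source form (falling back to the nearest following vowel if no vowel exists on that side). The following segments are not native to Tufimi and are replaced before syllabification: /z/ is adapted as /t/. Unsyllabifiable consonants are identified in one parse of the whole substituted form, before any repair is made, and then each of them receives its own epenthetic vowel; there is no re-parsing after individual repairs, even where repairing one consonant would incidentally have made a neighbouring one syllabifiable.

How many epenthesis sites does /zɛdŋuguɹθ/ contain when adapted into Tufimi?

3

After substitution the input is /tɛdŋuguɹθ/.
The unsyllabifiable consonants are /d/, /ɹ/, /θ/; each receives one epenthetic vowel.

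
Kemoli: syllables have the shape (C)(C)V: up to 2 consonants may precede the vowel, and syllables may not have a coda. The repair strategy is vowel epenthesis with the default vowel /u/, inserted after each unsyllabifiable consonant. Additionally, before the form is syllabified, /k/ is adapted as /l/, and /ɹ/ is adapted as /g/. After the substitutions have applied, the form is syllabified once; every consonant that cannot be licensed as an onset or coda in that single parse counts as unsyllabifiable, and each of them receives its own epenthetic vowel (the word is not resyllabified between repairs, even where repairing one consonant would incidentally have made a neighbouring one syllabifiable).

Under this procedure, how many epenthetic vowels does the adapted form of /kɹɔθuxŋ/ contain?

2

After substitution the input is /lgɔθuxŋ/.
The unsyllabifiable consonants are /x/, /ŋ/; each receives one epenthetic vowel.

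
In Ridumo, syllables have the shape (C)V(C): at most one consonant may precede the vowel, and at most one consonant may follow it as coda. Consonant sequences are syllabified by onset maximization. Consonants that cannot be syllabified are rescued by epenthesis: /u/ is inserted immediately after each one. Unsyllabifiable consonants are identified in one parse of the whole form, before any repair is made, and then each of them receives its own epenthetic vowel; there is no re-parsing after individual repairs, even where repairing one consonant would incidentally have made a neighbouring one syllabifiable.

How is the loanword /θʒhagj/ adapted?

The consonants /θ/, /ʒ/, /j/ cannot be parsed into a legal (C)V(C) syllable (at most one coda consonant is licensed; onsets are limited to one consonant).
Each unlicensed consonant becomes the onset of a new syllable: /θ/ → /θu/, /ʒ/ → /ʒu/, /j/ → /ju/.

θuʒuhagju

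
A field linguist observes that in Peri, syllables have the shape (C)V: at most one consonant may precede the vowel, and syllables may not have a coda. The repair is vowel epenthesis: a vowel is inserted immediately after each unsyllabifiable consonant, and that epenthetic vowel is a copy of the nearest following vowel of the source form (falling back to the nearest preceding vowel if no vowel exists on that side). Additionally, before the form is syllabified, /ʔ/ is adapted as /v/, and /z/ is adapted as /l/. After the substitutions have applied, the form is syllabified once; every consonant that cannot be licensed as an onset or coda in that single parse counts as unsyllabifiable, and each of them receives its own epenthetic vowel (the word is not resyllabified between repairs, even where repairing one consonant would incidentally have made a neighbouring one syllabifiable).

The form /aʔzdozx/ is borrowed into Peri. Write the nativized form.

avolodoloxo

Substitution: /ʔ/ → /v/, /z/ → /l/, giving /avldolx/.
Under (C)V, the unsyllabifiable consonants are /v/, /l/, /l/, /x/ (no codas are permitted; onsets are limited to one consonant).
Epenthesis after each stranded consonant: /v/ → /vo/, /l/ → /lo/, /l/ → /lo/, /x/ → /xo/.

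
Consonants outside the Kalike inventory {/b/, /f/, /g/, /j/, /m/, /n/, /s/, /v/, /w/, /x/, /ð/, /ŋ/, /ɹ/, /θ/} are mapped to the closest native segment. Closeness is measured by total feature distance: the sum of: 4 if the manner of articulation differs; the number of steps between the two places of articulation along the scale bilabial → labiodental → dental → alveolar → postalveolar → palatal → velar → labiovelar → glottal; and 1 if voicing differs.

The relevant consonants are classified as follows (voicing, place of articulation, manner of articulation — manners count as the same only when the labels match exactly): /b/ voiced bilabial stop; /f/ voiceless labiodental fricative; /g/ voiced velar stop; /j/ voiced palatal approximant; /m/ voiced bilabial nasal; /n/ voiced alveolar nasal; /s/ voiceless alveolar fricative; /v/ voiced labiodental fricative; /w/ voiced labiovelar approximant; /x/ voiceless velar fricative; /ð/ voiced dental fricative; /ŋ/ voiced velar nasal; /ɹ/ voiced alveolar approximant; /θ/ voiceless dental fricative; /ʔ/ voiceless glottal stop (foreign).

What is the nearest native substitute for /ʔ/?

g

/g/ is closest: same manner (stop), place distance 2 (glottal→velar), voicing differs (+1); total 3. Next closest is /w/ at distance 6.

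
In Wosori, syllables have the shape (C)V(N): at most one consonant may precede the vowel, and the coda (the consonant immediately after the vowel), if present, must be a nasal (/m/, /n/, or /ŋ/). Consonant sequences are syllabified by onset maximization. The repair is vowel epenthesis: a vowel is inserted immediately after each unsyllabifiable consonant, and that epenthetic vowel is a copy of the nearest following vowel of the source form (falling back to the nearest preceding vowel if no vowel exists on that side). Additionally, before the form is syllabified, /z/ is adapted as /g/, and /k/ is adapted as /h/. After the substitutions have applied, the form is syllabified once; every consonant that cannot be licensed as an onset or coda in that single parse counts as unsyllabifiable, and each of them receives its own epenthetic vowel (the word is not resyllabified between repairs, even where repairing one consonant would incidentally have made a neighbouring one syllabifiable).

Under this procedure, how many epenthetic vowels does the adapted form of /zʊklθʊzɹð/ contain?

After substitution the input is /gʊhlθʊgɹð/.
The unsyllabifiable consonants are /h/, /l/, /g/, /ɹ/, /ð/; each receives one epenthetic vowel.

5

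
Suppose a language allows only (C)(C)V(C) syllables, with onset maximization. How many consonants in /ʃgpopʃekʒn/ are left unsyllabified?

Under (C)(C)V(C), the unsyllabifiable consonants are /ʃ/, /ʒ/, /n/ (at most one coda consonant is licensed; onsets may contain at most 2 consonants).

3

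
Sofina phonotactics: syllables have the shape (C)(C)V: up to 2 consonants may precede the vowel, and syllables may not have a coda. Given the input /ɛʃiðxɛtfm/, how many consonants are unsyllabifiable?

Under (C)(C)V, the unsyllabifiable consonants are /t/, /f/, /m/ (no codas are permitted; onsets may contain at most 2 consonants).

3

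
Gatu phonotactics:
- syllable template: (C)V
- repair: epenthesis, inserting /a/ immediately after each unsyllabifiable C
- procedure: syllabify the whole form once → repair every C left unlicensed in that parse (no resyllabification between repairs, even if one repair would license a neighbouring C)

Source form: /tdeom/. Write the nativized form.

The consonants /t/, /m/ cannot be parsed into a legal (C)V syllable (no codas are permitted; onsets are limited to one consonant).
Epenthesis after each stranded consonant: /t/ → /ta/, /m/ → /ma/.

tadeoma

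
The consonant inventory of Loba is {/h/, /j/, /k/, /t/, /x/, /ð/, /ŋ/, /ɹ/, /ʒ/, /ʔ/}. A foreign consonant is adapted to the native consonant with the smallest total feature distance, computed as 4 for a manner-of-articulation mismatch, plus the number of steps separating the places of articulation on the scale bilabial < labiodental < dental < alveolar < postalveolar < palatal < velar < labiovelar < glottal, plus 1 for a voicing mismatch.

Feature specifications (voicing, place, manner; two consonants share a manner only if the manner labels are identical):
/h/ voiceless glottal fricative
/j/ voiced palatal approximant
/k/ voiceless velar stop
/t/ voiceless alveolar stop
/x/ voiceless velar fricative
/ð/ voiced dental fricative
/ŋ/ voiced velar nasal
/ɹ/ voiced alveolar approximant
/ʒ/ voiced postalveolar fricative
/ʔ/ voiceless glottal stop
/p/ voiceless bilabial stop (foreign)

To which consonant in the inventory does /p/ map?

t

/t/ is closest: same manner (stop), place distance 3 (bilabial→alveolar), same voicing; total 3. Next closest is /k/ at distance 6.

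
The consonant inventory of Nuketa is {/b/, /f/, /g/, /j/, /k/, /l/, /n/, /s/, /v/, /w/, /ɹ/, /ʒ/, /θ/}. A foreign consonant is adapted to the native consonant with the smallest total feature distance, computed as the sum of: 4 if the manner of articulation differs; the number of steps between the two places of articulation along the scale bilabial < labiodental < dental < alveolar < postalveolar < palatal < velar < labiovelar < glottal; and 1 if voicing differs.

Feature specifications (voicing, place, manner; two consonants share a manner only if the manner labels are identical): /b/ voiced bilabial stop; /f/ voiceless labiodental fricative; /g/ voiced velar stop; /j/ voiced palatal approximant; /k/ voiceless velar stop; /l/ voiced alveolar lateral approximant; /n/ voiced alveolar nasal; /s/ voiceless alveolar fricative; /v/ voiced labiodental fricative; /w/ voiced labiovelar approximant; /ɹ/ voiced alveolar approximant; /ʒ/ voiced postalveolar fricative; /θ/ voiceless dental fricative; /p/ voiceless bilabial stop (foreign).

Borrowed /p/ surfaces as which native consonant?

b

/b/ is closest: same manner (stop), place distance 0 (bilabial→bilabial), voicing differs (+1); total 1. Next closest is /f/ at distance 5.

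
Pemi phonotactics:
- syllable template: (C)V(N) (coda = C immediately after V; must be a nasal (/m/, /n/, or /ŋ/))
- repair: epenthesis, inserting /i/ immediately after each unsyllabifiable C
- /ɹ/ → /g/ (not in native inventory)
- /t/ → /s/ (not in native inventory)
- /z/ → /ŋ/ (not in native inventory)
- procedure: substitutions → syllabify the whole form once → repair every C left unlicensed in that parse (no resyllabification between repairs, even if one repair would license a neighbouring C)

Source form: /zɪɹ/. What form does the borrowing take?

Substitution: /z/ → /ŋ/, /ɹ/ → /g/, giving /ŋɪg/.
The consonants /g/ cannot be parsed into a legal (C)V(N) syllable (only a nasal (/m/, /n/, or /ŋ/) is licensed in coda position; onsets are limited to one consonant).
Epenthesis after each stranded consonant: /g/ → /gi/.

ŋɪgi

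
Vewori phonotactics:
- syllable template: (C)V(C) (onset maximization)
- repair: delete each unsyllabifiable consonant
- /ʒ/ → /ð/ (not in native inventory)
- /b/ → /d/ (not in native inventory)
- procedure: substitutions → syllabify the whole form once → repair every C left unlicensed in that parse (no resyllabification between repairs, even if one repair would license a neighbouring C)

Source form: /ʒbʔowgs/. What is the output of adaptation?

Substitution: /ʒ/ → /ð/, /b/ → /d/, giving /ðdʔowgs/.
Syllabifying with onset maximization leaves /ð/, /d/, /g/, /s/ stranded (at most one coda consonant is licensed; onsets are limited to one consonant).
Deleting the stranded consonants removes /ð/, /d/, /g/, /s/.

ʔow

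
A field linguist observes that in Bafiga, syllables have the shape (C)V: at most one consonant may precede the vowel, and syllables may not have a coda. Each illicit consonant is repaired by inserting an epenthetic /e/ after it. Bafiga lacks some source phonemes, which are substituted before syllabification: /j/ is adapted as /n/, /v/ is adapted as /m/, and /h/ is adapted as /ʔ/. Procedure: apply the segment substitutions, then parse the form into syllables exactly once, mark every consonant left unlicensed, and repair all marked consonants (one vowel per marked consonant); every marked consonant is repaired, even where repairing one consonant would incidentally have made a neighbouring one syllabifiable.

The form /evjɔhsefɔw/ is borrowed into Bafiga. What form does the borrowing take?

emenɔʔesefɔwe

Substitution: /v/ → /m/, /j/ → /n/, /h/ → /ʔ/, giving /emnɔʔsefɔw/.
The consonants /m/, /ʔ/, /w/ cannot be parsed into a legal (C)V syllable (no codas are permitted; onsets are limited to one consonant).
Each unlicensed consonant becomes the onset of a new syllable: /m/ → /me/, /ʔ/ → /ʔe/, /w/ → /we/.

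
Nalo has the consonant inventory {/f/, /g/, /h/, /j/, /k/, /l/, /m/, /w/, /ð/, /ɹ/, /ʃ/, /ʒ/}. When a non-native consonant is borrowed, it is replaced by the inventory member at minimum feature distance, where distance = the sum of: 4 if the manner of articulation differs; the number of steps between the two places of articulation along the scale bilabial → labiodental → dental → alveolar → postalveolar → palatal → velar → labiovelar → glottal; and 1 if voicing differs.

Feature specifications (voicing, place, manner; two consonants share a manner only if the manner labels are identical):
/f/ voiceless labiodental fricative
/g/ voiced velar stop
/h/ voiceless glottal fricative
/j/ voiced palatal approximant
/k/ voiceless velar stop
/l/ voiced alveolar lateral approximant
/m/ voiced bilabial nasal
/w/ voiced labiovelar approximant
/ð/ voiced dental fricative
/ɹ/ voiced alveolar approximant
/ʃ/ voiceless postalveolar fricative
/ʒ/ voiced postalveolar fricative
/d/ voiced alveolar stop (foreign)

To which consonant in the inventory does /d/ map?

g

/g/ is closest: same manner (stop), place distance 3 (alveolar→velar), same voicing; total 3. Next closest is /k/ at distance 4.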